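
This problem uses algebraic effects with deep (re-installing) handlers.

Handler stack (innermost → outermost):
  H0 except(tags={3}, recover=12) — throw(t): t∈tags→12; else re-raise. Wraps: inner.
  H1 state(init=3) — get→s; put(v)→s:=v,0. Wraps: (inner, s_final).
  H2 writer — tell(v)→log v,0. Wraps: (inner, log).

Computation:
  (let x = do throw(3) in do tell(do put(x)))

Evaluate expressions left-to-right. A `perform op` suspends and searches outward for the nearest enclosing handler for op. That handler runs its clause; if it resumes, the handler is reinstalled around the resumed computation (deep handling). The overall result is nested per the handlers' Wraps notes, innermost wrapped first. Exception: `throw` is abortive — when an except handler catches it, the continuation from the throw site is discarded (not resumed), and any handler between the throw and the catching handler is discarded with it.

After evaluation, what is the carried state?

Working:
throw(3) @ H0 caught ⇒ 12
H1 returns (12, 3)
H2 returns ((12, 3), ())
= ((12, 3), ())

Answer: 3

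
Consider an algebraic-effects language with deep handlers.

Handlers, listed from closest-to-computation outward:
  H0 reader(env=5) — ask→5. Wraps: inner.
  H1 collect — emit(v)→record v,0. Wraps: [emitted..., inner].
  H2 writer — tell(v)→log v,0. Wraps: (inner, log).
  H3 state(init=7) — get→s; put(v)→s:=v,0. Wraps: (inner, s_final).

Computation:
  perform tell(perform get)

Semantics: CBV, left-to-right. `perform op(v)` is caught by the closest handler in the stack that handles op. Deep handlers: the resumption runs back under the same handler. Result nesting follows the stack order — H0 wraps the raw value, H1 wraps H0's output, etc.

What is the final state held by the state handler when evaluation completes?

Answer: 7

Step-by-step:
get @ H3 ⇒ 7
tell(7) @ H2 ⇒ log+=7
H0 returns 0
H1 returns [0]
H2 returns ([0], (7))
H3 returns (([0], (7)), 7)
= (([0], (7)), 7)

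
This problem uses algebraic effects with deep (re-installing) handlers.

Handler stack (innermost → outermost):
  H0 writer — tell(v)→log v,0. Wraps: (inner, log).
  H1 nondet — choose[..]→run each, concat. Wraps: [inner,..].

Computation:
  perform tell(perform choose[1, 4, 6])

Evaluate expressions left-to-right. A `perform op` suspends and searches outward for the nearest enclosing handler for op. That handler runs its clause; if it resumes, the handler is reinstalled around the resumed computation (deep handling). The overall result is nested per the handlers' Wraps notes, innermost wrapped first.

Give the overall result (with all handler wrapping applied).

Step-by-step:
choose[1, 4, 6] @ H1
  branch[0] choose=1:
    tell(1) @ H0 ⇒ log+=1
    H0 returns (0, (1))
    H1 returns [(0, (1))]
  branch[1] choose=4:
    tell(4) @ H0 ⇒ log+=4
    H0 returns (0, (4))
    H1 returns [(0, (4))]
  branch[2] choose=6:
    tell(6) @ H0 ⇒ log+=6
    H0 returns (0, (6))
    H1 returns [(0, (6))]
= [(0, (1)), (0, (4)), (0, (6))]

Answer: [(0, (1)), (0, (4)), (0, (6))]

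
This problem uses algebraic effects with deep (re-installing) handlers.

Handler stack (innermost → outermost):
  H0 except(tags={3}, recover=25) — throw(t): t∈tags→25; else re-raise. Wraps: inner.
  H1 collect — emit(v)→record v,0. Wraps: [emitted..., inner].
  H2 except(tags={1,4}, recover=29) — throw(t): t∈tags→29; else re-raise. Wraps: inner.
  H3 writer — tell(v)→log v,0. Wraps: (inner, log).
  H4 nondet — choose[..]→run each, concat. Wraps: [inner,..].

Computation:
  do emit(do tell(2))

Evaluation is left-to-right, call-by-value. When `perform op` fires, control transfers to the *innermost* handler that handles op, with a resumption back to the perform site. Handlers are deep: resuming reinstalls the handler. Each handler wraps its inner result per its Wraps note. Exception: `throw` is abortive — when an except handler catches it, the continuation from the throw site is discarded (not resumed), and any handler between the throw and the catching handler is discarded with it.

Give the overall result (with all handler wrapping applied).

Step-by-step:
tell(2) @ H3 ⇒ log+=2
emit(0) @ H1 ⇒ out+=0
H0 returns 0
H1 returns [0, 0]
H2 returns [0, 0]
H3 returns ([0, 0], (2))
H4 returns [([0, 0], (2))]
= [([0, 0], (2))]

Answer: [([0, 0], (2))]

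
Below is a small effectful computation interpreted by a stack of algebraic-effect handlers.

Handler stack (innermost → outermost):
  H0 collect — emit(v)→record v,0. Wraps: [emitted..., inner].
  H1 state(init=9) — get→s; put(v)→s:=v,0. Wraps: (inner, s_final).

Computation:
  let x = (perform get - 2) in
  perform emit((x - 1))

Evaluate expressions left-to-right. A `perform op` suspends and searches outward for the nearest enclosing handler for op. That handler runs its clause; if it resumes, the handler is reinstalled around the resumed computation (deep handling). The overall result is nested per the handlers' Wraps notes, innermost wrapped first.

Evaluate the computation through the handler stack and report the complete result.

Evaluation trace:
get @ H1 ⇒ 9
emit(6) @ H0 ⇒ out+=6
H0 returns [6, 0]
H1 returns ([6, 0], 9)
= ([6, 0], 9)

Answer: ([6, 0], 9)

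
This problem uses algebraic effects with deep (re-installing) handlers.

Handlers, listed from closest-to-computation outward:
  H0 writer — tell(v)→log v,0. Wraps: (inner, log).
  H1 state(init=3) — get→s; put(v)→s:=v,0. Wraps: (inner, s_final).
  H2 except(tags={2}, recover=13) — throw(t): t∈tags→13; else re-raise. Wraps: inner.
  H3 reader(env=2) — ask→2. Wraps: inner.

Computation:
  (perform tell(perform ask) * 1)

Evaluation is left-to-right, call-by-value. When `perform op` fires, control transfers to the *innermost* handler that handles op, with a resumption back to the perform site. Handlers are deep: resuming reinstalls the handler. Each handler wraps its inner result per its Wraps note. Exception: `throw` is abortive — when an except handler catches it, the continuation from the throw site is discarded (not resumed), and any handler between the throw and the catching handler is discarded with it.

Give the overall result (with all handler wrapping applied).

Working:
ask @ H3 ⇒ 2
tell(2) @ H0 ⇒ log+=2
H0 returns (0, (2))
H1 returns ((0, (2)), 3)
H2 returns ((0, (2)), 3)
H3 returns ((0, (2)), 3)
= ((0, (2)), 3)

Answer: ((0, (2)), 3)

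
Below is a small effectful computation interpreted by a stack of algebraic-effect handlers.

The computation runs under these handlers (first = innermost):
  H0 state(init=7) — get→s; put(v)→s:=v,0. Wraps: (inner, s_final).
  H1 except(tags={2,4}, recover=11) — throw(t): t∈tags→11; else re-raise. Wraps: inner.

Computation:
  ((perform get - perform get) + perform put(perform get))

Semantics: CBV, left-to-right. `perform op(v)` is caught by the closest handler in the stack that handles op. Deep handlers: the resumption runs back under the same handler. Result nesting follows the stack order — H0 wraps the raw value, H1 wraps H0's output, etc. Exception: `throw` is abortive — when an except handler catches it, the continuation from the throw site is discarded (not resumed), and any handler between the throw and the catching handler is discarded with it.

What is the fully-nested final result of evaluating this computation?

Answer: (0, 7)

Evaluation trace:
get @ H0 ⇒ 7
get @ H0 ⇒ 7
get @ H0 ⇒ 7
put(7) @ H0 ⇒ s:=7
H0 returns (0, 7)
H1 returns (0, 7)
= (0, 7)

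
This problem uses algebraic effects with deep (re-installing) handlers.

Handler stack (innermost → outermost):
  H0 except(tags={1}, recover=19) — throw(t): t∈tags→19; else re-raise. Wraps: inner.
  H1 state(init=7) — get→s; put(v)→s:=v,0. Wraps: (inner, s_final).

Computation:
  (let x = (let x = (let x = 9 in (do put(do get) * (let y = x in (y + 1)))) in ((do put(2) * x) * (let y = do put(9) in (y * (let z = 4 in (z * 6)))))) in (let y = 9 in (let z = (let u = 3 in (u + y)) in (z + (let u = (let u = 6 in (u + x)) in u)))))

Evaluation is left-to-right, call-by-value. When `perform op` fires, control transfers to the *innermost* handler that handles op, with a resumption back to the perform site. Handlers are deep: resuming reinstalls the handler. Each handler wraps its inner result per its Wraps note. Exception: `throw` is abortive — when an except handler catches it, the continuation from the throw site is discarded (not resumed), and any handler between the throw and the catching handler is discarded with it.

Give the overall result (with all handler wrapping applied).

Answer: (18, 9)

Working:
get @ H1 ⇒ 7
put(7) @ H1 ⇒ s:=7
put(2) @ H1 ⇒ s:=2
put(9) @ H1 ⇒ s:=9
H0 returns 18
H1 returns (18, 9)
= (18, 9)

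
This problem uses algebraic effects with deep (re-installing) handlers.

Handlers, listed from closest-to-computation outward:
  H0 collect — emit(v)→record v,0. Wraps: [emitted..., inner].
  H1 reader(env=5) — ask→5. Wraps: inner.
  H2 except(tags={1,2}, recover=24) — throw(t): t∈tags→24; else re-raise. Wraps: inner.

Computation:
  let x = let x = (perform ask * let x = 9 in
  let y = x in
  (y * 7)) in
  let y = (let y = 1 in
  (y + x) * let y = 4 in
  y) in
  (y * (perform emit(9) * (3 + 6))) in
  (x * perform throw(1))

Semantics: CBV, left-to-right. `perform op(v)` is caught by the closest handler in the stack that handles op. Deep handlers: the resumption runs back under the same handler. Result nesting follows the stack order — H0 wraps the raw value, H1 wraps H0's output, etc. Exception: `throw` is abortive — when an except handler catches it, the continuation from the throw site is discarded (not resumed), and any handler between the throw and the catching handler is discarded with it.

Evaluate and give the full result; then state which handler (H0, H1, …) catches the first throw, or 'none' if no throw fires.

Step-by-step:
ask @ H1 ⇒ 5
emit(9) @ H0 ⇒ out+=9
throw(1) @ H2 caught ⇒ 24
= 24

Answer: 24 ; first throw caught by: H2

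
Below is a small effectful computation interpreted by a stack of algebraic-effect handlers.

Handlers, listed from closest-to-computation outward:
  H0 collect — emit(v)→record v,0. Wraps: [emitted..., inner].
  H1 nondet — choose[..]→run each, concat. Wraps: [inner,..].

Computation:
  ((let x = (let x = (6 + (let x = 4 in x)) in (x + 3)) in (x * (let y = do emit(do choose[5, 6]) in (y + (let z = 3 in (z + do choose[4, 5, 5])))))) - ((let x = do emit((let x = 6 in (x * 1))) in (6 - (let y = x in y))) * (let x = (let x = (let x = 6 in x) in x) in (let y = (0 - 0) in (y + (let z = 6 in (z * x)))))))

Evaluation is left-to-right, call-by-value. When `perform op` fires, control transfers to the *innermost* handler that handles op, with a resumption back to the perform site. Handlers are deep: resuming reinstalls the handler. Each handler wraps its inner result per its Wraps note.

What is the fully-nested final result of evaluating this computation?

Step-by-step:
choose[5, 6] @ H1
  branch[0] choose=5:
    emit(5) @ H0 ⇒ out+=5
    choose[4, 5, 5] @ H1
      branch[0] choose=4:
        emit(6) @ H0 ⇒ out+=6
        H0 returns [5, 6, -125]
        H1 returns [[5, 6, -125]]
      branch[1] choose=5:
        emit(6) @ H0 ⇒ out+=6
        H0 returns [5, 6, -112]
        H1 returns [[5, 6, -112]]
      branch[2] choose=5:
        emit(6) @ H0 ⇒ out+=6
        H0 returns [5, 6, -112]
        H1 returns [[5, 6, -112]]
  branch[1] choose=6:
    emit(6) @ H0 ⇒ out+=6
    choose[4, 5, 5] @ H1
      branch[0] choose=4:
        emit(6) @ H0 ⇒ out+=6
        H0 returns [6, 6, -125]
        H1 returns [[6, 6, -125]]
      branch[1] choose=5:
        emit(6) @ H0 ⇒ out+=6
        H0 returns [6, 6, -112]
        H1 returns [[6, 6, -112]]
      branch[2] choose=5:
        emit(6) @ H0 ⇒ out+=6
        H0 returns [6, 6, -112]
        H1 returns [[6, 6, -112]]
= [[5, 6, -125], [5, 6, -112], [5, 6, -112], [6, 6, -125], [6, 6, -112], [6, 6, -112]]

Answer: [[5, 6, -125], [5, 6, -112], [5, 6, -112], [6, 6, -125], [6, 6, -112], [6, 6, -112]]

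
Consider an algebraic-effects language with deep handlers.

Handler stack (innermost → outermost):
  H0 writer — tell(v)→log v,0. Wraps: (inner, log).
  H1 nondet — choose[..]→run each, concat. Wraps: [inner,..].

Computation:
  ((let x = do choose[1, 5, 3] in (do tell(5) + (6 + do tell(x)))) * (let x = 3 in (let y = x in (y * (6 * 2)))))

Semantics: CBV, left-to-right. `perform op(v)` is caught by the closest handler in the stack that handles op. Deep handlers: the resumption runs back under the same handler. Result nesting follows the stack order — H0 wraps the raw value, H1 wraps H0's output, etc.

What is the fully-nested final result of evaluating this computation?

Evaluation trace:
choose[1, 5, 3] @ H1
  branch[0] choose=1:
    tell(5) @ H0 ⇒ log+=5
    tell(1) @ H0 ⇒ log+=1
    H0 returns (216, (5, 1))
    H1 returns [(216, (5, 1))]
  branch[1] choose=5:
    tell(5) @ H0 ⇒ log+=5
    tell(5) @ H0 ⇒ log+=5
    H0 returns (216, (5, 5))
    H1 returns [(216, (5, 5))]
  branch[2] choose=3:
    tell(5) @ H0 ⇒ log+=5
    tell(3) @ H0 ⇒ log+=3
    H0 returns (216, (5, 3))
    H1 returns [(216, (5, 3))]
= [(216, (5, 1)), (216, (5, 5)), (216, (5, 3))]

Answer: [(216, (5, 1)), (216, (5, 5)), (216, (5, 3))]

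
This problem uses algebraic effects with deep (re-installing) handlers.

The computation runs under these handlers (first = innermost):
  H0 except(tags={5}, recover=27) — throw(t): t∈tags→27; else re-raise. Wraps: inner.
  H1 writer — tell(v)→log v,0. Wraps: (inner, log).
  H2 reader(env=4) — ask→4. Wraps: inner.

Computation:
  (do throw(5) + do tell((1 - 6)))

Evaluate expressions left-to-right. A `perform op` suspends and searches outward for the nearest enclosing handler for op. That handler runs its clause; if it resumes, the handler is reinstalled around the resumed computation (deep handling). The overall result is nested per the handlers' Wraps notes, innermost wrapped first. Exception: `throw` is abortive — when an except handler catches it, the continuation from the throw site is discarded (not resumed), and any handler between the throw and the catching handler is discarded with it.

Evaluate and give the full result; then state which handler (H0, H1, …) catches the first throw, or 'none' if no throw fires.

Answer: (27, ()) ; first throw caught by: H0

Step-by-step:
throw(5) @ H0 caught ⇒ 27
H1 returns (27, ())
H2 returns (27, ())
= (27, ())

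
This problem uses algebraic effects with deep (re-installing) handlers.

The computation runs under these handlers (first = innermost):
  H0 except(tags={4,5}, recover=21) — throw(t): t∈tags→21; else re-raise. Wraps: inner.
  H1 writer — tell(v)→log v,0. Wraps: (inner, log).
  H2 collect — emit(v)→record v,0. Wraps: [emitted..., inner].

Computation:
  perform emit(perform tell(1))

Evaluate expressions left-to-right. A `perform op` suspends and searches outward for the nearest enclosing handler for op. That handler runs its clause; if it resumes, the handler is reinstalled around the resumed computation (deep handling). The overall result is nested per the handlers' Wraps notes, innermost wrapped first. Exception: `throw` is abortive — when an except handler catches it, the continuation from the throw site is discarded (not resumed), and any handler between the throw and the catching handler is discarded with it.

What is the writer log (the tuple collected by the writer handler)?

Answer: (1)

Step-by-step:
tell(1) @ H1 ⇒ log+=1
emit(0) @ H2 ⇒ out+=0
H0 returns 0
H1 returns (0, (1))
H2 returns [0, (0, (1))]
= [0, (0, (1))]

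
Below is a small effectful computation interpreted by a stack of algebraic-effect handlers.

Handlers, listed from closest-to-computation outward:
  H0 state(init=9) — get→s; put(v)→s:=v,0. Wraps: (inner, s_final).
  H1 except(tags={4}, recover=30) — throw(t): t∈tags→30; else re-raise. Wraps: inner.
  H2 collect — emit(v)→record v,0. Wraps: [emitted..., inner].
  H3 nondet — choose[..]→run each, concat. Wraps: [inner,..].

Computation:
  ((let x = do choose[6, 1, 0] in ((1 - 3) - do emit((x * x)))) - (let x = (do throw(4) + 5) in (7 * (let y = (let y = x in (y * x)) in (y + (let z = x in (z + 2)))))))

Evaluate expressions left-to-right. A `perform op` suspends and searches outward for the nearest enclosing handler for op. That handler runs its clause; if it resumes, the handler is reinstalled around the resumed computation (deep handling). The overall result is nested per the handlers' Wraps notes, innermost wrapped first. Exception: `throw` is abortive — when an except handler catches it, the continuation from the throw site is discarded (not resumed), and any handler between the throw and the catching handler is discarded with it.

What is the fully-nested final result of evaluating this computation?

Evaluation trace:
choose[6, 1, 0] @ H3
  branch[0] choose=6:
    emit(36) @ H2 ⇒ out+=36
    throw(4) @ H1 caught ⇒ 30
    H2 returns [36, 30]
    H3 returns [[36, 30]]
  branch[1] choose=1:
    emit(1) @ H2 ⇒ out+=1
    throw(4) @ H1 caught ⇒ 30
    H2 returns [1, 30]
    H3 returns [[1, 30]]
  branch[2] choose=0:
    emit(0) @ H2 ⇒ out+=0
    throw(4) @ H1 caught ⇒ 30
    H2 returns [0, 30]
    H3 returns [[0, 30]]
= [[36, 30], [1, 30], [0, 30]]

Answer: [[36, 30], [1, 30], [0, 30]]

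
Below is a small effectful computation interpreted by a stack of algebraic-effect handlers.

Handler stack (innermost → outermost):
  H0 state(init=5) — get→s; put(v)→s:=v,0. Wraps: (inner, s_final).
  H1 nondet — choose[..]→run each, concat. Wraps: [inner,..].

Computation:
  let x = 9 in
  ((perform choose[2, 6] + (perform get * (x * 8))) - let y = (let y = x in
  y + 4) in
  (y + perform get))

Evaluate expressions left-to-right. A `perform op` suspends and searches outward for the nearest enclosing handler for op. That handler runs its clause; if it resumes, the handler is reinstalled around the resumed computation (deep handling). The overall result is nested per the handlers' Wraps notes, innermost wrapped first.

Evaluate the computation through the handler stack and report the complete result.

Answer: [(344, 5), (348, 5)]

Working:
choose[2, 6] @ H1
  branch[0] choose=2:
    get @ H0 ⇒ 5
    get @ H0 ⇒ 5
    H0 returns (344, 5)
    H1 returns [(344, 5)]
  branch[1] choose=6:
    get @ H0 ⇒ 5
    get @ H0 ⇒ 5
    H0 returns (348, 5)
    H1 returns [(348, 5)]
= [(344, 5), (348, 5)]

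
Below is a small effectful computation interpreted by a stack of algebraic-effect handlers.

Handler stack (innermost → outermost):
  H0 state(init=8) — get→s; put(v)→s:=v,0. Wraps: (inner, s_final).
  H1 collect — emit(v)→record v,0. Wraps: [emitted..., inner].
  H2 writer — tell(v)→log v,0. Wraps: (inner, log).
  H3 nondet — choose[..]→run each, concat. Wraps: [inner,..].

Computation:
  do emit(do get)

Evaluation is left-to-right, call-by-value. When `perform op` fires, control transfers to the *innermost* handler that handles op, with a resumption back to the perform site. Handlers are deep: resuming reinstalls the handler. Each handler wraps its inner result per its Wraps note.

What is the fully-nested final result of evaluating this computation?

Working:
get @ H0 ⇒ 8
emit(8) @ H1 ⇒ out+=8
H0 returns (0, 8)
H1 returns [8, (0, 8)]
H2 returns ([8, (0, 8)], ())
H3 returns [([8, (0, 8)], ())]
= [([8, (0, 8)], ())]

Answer: [([8, (0, 8)], ())]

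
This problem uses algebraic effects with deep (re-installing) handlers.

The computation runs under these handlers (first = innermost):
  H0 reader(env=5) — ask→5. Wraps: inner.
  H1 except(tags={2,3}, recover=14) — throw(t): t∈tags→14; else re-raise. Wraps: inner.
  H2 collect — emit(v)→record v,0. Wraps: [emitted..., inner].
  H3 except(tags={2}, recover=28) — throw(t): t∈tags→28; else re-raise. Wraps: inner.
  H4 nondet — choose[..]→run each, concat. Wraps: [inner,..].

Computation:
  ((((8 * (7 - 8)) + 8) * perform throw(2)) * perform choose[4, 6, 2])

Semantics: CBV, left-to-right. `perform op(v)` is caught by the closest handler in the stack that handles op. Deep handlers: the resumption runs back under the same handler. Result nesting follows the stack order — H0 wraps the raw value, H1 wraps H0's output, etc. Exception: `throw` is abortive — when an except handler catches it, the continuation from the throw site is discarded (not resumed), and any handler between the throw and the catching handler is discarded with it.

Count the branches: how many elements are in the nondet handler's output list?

Step-by-step:
throw(2) @ H1 caught ⇒ 14
H2 returns [14]
H3 returns [14]
H4 returns [[14]]
= [[14]]

Answer: 1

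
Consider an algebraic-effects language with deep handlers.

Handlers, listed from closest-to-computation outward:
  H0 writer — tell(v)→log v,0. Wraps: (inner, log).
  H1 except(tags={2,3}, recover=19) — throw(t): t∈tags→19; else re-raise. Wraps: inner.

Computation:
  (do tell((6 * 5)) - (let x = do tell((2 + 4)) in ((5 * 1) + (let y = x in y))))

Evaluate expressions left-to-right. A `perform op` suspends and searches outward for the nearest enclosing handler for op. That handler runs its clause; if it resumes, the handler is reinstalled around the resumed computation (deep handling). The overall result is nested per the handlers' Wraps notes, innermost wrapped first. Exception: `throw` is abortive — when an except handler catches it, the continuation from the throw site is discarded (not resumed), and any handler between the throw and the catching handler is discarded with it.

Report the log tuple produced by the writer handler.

Answer: (30, 6)

Step-by-step:
tell(30) @ H0 ⇒ log+=30
tell(6) @ H0 ⇒ log+=6
H0 returns (-5, (30, 6))
H1 returns (-5, (30, 6))
= (-5, (30, 6))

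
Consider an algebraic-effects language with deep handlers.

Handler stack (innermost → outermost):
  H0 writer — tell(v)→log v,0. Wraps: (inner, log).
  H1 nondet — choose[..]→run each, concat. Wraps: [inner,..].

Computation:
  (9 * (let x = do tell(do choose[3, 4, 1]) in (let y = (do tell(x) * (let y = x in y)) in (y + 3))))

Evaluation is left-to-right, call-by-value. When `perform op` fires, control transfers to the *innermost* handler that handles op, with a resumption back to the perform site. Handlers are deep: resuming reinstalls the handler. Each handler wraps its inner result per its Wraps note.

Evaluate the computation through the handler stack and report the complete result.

Answer: [(27, (3, 0)), (27, (4, 0)), (27, (1, 0))]

Working:
choose[3, 4, 1] @ H1
  branch[0] choose=3:
    tell(3) @ H0 ⇒ log+=3
    tell(0) @ H0 ⇒ log+=0
    H0 returns (27, (3, 0))
    H1 returns [(27, (3, 0))]
  branch[1] choose=4:
    tell(4) @ H0 ⇒ log+=4
    tell(0) @ H0 ⇒ log+=0
    H0 returns (27, (4, 0))
    H1 returns [(27, (4, 0))]
  branch[2] choose=1:
    tell(1) @ H0 ⇒ log+=1
    tell(0) @ H0 ⇒ log+=0
    H0 returns (27, (1, 0))
    H1 returns [(27, (1, 0))]
= [(27, (3, 0)), (27, (4, 0)), (27, (1, 0))]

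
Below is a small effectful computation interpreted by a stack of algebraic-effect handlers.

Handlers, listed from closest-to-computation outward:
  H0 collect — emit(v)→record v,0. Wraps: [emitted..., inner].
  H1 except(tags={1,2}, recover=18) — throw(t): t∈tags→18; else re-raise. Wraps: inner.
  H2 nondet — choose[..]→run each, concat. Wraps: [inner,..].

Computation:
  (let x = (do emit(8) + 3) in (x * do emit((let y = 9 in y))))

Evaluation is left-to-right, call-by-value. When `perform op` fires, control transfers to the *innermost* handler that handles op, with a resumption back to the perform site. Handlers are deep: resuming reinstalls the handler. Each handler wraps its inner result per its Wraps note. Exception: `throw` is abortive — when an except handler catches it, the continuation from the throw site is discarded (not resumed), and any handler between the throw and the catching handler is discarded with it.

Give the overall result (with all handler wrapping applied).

Evaluation trace:
emit(8) @ H0 ⇒ out+=8
emit(9) @ H0 ⇒ out+=9
H0 returns [8, 9, 0]
H1 returns [8, 9, 0]
H2 returns [[8, 9, 0]]
= [[8, 9, 0]]

Answer: [[8, 9, 0]]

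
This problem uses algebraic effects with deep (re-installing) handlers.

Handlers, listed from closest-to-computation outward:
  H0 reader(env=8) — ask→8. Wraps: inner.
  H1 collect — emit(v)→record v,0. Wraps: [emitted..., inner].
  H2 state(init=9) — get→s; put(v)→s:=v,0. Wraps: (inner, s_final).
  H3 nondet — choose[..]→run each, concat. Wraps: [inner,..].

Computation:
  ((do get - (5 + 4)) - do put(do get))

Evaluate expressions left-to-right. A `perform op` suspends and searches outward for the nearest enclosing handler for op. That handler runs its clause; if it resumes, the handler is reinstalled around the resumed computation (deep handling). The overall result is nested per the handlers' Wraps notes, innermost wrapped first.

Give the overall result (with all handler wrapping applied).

Answer: [([0], 9)]

Working:
get @ H2 ⇒ 9
get @ H2 ⇒ 9
put(9) @ H2 ⇒ s:=9
H0 returns 0
H1 returns [0]
H2 returns ([0], 9)
H3 returns [([0], 9)]
= [([0], 9)]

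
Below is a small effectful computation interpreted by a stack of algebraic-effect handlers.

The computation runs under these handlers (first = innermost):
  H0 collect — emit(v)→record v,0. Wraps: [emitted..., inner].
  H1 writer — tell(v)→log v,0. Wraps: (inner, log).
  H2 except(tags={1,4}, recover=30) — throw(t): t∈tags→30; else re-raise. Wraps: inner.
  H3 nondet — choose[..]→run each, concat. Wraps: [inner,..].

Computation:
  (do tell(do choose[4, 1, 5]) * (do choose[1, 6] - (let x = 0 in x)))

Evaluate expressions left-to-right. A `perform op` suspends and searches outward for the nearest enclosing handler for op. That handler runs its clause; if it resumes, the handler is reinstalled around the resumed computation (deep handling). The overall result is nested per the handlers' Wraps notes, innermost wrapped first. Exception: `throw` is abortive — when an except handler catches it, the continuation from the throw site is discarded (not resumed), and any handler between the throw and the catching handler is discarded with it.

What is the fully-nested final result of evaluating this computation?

Answer: [([0], (4)), ([0], (4)), ([0], (1)), ([0], (1)), ([0], (5)), ([0], (5))]

Step-by-step:
choose[4, 1, 5] @ H3
  branch[0] choose=4:
    tell(4) @ H1 ⇒ log+=4
    choose[1, 6] @ H3
      branch[0] choose=1:
        H0 returns [0]
        H1 returns ([0], (4))
        H2 returns ([0], (4))
        H3 returns [([0], (4))]
      branch[1] choose=6:
        H0 returns [0]
        H1 returns ([0], (4))
        H2 returns ([0], (4))
        H3 returns [([0], (4))]
  branch[1] choose=1:
    tell(1) @ H1 ⇒ log+=1
    choose[1, 6] @ H3
      branch[0] choose=1:
        H0 returns [0]
        H1 returns ([0], (1))
        H2 returns ([0], (1))
        H3 returns [([0], (1))]
      branch[1] choose=6:
        H0 returns [0]
        H1 returns ([0], (1))
        H2 returns ([0], (1))
        H3 returns [([0], (1))]
  branch[2] choose=5:
    tell(5) @ H1 ⇒ log+=5
    choose[1, 6] @ H3
      branch[0] choose=1:
        H0 returns [0]
        H1 returns ([0], (5))
        H2 returns ([0], (5))
        H3 returns [([0], (5))]
      branch[1] choose=6:
        H0 returns [0]
        H1 returns ([0], (5))
        H2 returns ([0], (5))
        H3 returns [([0], (5))]
= [([0], (4)), ([0], (4)), ([0], (1)), ([0], (1)), ([0], (5)), ([0], (5))]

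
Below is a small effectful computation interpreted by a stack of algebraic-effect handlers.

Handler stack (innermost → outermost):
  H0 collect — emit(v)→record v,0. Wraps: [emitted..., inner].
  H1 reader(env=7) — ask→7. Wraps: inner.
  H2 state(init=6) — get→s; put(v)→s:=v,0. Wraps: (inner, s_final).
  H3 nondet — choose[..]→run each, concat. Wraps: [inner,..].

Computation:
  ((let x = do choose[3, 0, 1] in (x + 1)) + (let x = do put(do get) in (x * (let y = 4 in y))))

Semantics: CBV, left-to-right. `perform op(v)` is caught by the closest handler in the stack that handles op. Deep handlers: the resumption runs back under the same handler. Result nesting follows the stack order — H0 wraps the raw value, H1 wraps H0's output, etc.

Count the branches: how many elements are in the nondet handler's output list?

Evaluation trace:
choose[3, 0, 1] @ H3
  branch[0] choose=3:
    get @ H2 ⇒ 6
    put(6) @ H2 ⇒ s:=6
    H0 returns [4]
    H1 returns [4]
    H2 returns ([4], 6)
    H3 returns [([4], 6)]
  branch[1] choose=0:
    get @ H2 ⇒ 6
    put(6) @ H2 ⇒ s:=6
    H0 returns [1]
    H1 returns [1]
    H2 returns ([1], 6)
    H3 returns [([1], 6)]
  branch[2] choose=1:
    get @ H2 ⇒ 6
    put(6) @ H2 ⇒ s:=6
    H0 returns [2]
    H1 returns [2]
    H2 returns ([2], 6)
    H3 returns [([2], 6)]
= [([4], 6), ([1], 6), ([2], 6)]

Answer: 3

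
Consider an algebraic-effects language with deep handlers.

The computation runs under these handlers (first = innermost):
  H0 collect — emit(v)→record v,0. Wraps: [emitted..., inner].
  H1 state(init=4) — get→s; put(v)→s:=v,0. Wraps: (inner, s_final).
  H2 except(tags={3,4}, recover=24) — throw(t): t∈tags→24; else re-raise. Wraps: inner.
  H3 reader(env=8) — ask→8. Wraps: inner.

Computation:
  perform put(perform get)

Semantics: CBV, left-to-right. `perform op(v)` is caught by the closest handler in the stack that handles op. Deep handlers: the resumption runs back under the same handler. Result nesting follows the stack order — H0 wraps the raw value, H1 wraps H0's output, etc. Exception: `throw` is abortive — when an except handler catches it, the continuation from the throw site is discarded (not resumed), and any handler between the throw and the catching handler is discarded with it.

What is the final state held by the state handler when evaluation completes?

Working:
get @ H1 ⇒ 4
put(4) @ H1 ⇒ s:=4
H0 returns [0]
H1 returns ([0], 4)
H2 returns ([0], 4)
H3 returns ([0], 4)
= ([0], 4)

Answer: 4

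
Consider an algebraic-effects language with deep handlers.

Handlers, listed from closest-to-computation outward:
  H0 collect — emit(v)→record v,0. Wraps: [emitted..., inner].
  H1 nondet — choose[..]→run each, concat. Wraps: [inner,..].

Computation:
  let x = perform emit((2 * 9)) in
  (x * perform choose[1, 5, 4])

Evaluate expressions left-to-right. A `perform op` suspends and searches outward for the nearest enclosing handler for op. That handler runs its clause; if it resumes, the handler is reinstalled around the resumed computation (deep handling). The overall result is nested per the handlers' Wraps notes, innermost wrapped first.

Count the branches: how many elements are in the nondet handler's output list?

Evaluation trace:
emit(18) @ H0 ⇒ out+=18
choose[1, 5, 4] @ H1
  branch[0] choose=1:
    H0 returns [18, 0]
    H1 returns [[18, 0]]
  branch[1] choose=5:
    H0 returns [18, 0]
    H1 returns [[18, 0]]
  branch[2] choose=4:
    H0 returns [18, 0]
    H1 returns [[18, 0]]
= [[18, 0], [18, 0], [18, 0]]

Answer: 3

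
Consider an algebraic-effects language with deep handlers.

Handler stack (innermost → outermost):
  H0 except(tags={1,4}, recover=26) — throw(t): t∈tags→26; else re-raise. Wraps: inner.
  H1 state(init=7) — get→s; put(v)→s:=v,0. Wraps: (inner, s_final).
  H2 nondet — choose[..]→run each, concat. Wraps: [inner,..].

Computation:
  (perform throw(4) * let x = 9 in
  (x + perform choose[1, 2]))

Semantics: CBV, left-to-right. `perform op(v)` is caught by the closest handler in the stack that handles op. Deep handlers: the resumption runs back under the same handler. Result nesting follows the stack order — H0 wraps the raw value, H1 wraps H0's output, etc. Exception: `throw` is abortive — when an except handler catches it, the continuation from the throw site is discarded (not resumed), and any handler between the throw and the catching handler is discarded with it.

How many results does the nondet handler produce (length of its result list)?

Answer: 1

Step-by-step:
throw(4) @ H0 caught ⇒ 26
H1 returns (26, 7)
H2 returns [(26, 7)]
= [(26, 7)]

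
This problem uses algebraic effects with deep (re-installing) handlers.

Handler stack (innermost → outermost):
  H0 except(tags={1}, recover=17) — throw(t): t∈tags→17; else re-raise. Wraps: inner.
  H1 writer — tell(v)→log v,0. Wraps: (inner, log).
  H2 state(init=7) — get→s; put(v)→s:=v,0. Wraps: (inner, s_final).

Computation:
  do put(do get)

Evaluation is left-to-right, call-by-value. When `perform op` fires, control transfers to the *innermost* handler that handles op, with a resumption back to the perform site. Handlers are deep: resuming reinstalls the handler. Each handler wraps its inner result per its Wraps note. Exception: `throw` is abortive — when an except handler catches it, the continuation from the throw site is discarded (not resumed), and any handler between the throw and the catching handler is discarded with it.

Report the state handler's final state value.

Evaluation trace:
get @ H2 ⇒ 7
put(7) @ H2 ⇒ s:=7
H0 returns 0
H1 returns (0, ())
H2 returns ((0, ()), 7)
= ((0, ()), 7)

Answer: 7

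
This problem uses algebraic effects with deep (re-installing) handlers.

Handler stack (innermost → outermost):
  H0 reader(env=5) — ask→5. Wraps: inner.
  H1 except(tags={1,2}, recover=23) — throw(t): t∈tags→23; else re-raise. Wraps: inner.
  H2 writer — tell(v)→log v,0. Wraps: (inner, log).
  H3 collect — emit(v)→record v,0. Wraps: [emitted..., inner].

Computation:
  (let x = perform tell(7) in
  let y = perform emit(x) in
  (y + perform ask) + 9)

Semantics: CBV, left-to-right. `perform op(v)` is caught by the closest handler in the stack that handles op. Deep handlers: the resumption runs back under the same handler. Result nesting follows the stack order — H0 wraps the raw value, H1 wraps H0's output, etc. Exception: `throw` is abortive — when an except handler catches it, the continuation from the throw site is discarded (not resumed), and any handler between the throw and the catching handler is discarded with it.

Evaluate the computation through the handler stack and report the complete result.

Evaluation trace:
tell(7) @ H2 ⇒ log+=7
emit(0) @ H3 ⇒ out+=0
ask @ H0 ⇒ 5
H0 returns 14
H1 returns 14
H2 returns (14, (7))
H3 returns [0, (14, (7))]
= [0, (14, (7))]

Answer: [0, (14, (7))]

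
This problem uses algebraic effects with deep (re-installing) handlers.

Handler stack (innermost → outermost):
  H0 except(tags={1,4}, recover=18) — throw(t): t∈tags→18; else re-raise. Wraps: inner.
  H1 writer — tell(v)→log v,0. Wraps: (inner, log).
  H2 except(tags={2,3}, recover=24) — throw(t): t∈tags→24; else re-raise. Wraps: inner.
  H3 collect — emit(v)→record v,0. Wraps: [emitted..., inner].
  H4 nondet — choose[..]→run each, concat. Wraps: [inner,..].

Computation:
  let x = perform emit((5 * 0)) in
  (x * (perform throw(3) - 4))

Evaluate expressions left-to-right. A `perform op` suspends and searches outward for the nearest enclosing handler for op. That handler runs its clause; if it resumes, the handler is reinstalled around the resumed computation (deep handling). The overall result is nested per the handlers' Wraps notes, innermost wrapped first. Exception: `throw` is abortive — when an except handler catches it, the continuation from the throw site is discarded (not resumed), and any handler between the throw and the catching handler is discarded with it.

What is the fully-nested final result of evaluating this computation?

Answer: [[0, 24]]

Step-by-step:
emit(0) @ H3 ⇒ out+=0
throw(3) @ H0 re-raised
throw(3) @ H2 caught ⇒ 24
H3 returns [0, 24]
H4 returns [[0, 24]]
= [[0, 24]]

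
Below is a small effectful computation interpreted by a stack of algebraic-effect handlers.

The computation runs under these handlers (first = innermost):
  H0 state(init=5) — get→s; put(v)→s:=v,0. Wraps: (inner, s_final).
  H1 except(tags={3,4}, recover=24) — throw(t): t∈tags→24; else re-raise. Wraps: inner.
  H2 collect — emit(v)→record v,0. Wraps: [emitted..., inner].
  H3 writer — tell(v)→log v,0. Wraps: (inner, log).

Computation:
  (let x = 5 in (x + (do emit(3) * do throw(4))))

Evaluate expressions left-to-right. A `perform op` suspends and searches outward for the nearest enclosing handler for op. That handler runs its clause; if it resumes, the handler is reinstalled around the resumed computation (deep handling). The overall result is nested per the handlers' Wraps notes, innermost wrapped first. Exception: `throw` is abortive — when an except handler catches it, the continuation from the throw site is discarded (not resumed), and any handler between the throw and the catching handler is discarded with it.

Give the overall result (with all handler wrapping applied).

Answer: ([3, 24], ())

Working:
emit(3) @ H2 ⇒ out+=3
throw(4) @ H1 caught ⇒ 24
H2 returns [3, 24]
H3 returns ([3, 24], ())
= ([3, 24], ())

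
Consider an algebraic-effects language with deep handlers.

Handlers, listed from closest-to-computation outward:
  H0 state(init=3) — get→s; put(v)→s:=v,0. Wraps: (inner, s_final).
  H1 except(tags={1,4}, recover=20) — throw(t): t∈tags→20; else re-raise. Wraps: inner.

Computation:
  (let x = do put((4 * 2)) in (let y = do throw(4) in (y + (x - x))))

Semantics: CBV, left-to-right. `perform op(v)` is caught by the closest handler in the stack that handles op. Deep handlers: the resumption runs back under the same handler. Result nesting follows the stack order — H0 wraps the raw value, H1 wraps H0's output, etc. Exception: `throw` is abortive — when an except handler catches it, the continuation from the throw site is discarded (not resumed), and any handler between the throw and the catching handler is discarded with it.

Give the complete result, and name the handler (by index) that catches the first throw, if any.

Answer: 20 ; first throw caught by: H1

Step-by-step:
put(8) @ H0 ⇒ s:=8
throw(4) @ H1 caught ⇒ 20
= 20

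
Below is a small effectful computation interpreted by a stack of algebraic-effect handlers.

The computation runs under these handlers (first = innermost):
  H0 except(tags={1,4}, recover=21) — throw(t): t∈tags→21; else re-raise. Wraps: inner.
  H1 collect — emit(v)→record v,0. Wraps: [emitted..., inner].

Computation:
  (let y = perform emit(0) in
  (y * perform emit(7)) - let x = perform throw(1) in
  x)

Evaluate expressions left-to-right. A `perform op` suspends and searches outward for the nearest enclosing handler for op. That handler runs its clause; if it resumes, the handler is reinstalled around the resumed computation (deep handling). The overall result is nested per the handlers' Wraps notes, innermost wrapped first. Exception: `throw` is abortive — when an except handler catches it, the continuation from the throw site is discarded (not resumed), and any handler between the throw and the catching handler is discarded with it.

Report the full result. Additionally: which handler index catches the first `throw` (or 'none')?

Answer: [0, 7, 21] ; first throw caught by: H0

Evaluation trace:
emit(0) @ H1 ⇒ out+=0
emit(7) @ H1 ⇒ out+=7
throw(1) @ H0 caught ⇒ 21
H1 returns [0, 7, 21]
= [0, 7, 21]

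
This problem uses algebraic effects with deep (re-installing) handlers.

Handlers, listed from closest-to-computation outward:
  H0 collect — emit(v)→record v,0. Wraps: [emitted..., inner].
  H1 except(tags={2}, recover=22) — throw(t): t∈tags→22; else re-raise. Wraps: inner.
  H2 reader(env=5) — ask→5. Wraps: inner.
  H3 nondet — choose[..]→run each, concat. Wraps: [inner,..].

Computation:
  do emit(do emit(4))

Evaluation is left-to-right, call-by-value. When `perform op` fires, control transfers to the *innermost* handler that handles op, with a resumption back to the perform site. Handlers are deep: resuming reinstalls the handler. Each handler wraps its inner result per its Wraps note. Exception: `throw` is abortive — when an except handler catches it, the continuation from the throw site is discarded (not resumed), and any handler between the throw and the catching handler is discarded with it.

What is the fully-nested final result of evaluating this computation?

Evaluation trace:
emit(4) @ H0 ⇒ out+=4
emit(0) @ H0 ⇒ out+=0
H0 returns [4, 0, 0]
H1 returns [4, 0, 0]
H2 returns [4, 0, 0]
H3 returns [[4, 0, 0]]
= [[4, 0, 0]]

Answer: [[4, 0, 0]]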